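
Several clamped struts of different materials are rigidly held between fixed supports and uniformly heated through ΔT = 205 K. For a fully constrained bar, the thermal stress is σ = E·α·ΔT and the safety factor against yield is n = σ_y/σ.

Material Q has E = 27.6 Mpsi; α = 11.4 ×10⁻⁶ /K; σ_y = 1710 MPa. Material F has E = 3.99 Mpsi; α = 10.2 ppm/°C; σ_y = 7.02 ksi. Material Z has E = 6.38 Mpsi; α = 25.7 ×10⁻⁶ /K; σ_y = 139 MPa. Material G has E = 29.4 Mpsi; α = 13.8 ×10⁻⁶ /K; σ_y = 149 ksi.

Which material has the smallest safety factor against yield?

Per material, after unit conversion:
  material Q: E = 190.3, α = 11.4, σ_y = 1710 → σ = 445 MPa, n = 3.85
  material F: E = 27.51, α = 10.2, σ_y = 48.40 → σ = 57.5 MPa, n = 0.841
  material Z: E = 43.99, α = 25.7, σ_y = 139.0 → σ = 232 MPa, n = 0.600
  material G: E = 202.7, α = 13.8, σ_y = 1027 → σ = 573 MPa, n = 1.79
Smallest n: material Z with n = 0.600.

material Z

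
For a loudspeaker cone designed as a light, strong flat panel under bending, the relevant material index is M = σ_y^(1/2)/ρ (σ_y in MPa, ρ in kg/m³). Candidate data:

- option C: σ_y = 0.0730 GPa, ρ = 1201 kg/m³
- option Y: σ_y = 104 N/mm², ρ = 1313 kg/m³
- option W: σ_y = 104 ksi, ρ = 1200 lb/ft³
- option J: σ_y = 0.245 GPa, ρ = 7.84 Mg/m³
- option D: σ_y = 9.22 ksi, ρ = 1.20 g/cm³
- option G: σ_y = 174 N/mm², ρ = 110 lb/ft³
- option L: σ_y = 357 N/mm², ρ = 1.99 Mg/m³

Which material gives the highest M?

option L

Convert each candidate to consistent units, then evaluate M:
  option C: σ_y = 73.00 MPa, ρ = 1201 kg/m³
  option Y: σ_y = 104.0 MPa, ρ = 1313 kg/m³
  option W: σ_y = 717.1 MPa, ρ = 19220 kg/m³
  option J: σ_y = 245.0 MPa, ρ = 7840 kg/m³
  option D: σ_y = 63.57 MPa, ρ = 1200 kg/m³
  option G: σ_y = 174.0 MPa, ρ = 1762 kg/m³
  option L: σ_y = 357.0 MPa, ρ = 1990 kg/m³
  option L: M = 9.49×10⁻³
  option Y: M = 7.77×10⁻³
  option G: M = 7.49×10⁻³
  option C: M = 7.11×10⁻³
  option D: M = 6.64×10⁻³
  option J: M = 2.00×10⁻³
  option W: M = 1.39×10⁻³
Option L has the largest M.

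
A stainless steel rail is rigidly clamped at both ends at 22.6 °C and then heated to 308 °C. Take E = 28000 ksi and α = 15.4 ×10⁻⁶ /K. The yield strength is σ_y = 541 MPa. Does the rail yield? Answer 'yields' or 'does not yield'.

E = 28000 ksi = 193.1 GPa.
ΔT = 285.4 K. Constrained thermal stress σ = E·α·ΔT = 193.1×10³ MPa × 15.4×10⁻⁶ × 285.4 = 848 MPa (compressive).
Compare to σ_y = 541 MPa: σ ≥ σ_y, so it yields.

yields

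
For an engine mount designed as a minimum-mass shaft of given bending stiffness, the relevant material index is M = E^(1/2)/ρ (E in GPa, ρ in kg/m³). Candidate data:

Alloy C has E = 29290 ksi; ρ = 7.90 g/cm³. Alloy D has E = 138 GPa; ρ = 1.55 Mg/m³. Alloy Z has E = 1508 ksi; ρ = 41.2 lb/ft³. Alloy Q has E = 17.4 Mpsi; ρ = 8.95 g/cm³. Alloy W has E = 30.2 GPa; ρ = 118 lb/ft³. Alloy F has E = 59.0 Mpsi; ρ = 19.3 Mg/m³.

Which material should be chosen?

alloy D

Convert each candidate to consistent units, then evaluate M:
  alloy C: E = 201.9 GPa, ρ = 7900 kg/m³
  alloy D: E = 138.0 GPa, ρ = 1550 kg/m³
  alloy Z: E = 10.40 GPa, ρ = 660.0 kg/m³
  alloy Q: E = 120.0 GPa, ρ = 8950 kg/m³
  alloy W: E = 30.20 GPa, ρ = 1890 kg/m³
  alloy F: E = 406.8 GPa, ρ = 19300 kg/m³
  alloy D: M = 7.58×10⁻³
  alloy Z: M = 4.89×10⁻³
  alloy W: M = 2.91×10⁻³
  alloy C: M = 1.80×10⁻³
  alloy Q: M = 1.22×10⁻³
  alloy F: M = 1.05×10⁻³
Alloy D ranks first.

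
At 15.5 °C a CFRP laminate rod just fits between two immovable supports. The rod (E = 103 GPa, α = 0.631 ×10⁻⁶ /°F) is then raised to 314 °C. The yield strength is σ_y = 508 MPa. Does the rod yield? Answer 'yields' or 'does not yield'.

does not yield

α = 0.631×10⁻⁶/°F × 9/5 = 1.14×10⁻⁶/K.
ΔT = 298.5 K. Constrained thermal stress σ = E·α·ΔT = 103.0×10³ MPa × 1.14×10⁻⁶ × 298.5 = 34.9 MPa (compressive).
Compare to σ_y = 508 MPa: σ < σ_y, so it does not yield.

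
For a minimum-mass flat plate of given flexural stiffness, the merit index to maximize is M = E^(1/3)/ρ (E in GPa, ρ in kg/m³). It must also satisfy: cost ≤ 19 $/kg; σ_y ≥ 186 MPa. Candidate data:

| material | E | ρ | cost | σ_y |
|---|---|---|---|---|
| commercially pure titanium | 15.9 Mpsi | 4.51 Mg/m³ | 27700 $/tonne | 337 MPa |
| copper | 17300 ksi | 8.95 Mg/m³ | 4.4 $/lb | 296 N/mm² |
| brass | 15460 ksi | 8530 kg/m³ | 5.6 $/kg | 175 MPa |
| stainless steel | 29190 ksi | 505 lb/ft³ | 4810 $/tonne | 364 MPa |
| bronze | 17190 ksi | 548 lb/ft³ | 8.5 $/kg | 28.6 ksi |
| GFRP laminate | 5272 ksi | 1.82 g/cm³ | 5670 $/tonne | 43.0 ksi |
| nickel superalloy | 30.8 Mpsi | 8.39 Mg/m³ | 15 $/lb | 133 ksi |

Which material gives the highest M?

GFRP laminate

Screen on constraints: cost ≤ 19 $/kg; σ_y ≥ 186 MPa. Survivors: copper, stainless steel, bronze, GFRP laminate.
In SI units:
  copper: E = 119.3 GPa, ρ = 8950 kg/m³
  stainless steel: E = 201.3 GPa, ρ = 8089 kg/m³
  bronze: E = 118.5 GPa, ρ = 8778 kg/m³
  GFRP laminate: E = 36.35 GPa, ρ = 1820 kg/m³
  GFRP laminate: M = 1.82×10⁻³
  stainless steel: M = 0.724×10⁻³
  bronze: M = 0.560×10⁻³
  copper: M = 0.550×10⁻³
GFRP laminate has the largest M.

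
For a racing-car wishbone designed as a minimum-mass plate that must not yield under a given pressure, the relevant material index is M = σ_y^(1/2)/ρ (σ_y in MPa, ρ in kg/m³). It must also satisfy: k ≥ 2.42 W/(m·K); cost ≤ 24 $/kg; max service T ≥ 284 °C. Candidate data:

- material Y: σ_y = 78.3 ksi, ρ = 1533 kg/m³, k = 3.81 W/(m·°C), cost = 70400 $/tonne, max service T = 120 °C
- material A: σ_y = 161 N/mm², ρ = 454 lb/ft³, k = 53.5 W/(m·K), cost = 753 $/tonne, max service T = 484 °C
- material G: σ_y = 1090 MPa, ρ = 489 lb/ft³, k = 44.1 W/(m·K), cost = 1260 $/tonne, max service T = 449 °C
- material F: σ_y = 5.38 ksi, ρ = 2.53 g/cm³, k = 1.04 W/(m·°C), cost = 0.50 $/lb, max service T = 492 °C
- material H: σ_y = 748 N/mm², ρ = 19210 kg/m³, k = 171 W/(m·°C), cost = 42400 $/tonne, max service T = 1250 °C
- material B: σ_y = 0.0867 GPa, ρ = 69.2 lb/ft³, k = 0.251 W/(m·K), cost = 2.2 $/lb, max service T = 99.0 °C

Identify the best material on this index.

Screen on constraints: k ≥ 2.42 W/(m·K); cost ≤ 24 $/kg; max service T ≥ 284 °C. Survivors: material A, material G.
Convert each candidate to consistent units, then evaluate M:
  material A: σ_y = 161.0 MPa, ρ = 7272 kg/m³
  material G: σ_y = 1090 MPa, ρ = 7833 kg/m³
  material G: M = 4.21×10⁻³
  material A: M = 1.74×10⁻³
Material G ranks first.

material G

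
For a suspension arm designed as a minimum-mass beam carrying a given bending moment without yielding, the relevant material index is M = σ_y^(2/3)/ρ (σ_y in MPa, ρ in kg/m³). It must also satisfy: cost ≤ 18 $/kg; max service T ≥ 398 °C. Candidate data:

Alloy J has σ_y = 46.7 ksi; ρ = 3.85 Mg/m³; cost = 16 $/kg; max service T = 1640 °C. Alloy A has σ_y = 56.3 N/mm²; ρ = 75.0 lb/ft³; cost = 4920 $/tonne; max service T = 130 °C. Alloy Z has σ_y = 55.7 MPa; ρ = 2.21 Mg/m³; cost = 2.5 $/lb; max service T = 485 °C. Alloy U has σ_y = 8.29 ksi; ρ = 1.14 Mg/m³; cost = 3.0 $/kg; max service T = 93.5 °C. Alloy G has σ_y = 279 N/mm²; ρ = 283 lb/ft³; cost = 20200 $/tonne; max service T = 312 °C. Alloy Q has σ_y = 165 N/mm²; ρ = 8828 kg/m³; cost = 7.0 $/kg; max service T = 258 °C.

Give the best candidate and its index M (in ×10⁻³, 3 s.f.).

Screen on constraints: cost ≤ 18 $/kg; max service T ≥ 398 °C. Survivors: alloy J, alloy Z.
Normalizing units and computing the index:
  alloy J: σ_y = 322.0 MPa, ρ = 3850 kg/m³
  alloy Z: σ_y = 55.70 MPa, ρ = 2210 kg/m³
  alloy J: M = 12.2×10⁻³
  alloy Z: M = 6.60×10⁻³
Alloy J ranks first.

alloy J, M = 12.2×10⁻³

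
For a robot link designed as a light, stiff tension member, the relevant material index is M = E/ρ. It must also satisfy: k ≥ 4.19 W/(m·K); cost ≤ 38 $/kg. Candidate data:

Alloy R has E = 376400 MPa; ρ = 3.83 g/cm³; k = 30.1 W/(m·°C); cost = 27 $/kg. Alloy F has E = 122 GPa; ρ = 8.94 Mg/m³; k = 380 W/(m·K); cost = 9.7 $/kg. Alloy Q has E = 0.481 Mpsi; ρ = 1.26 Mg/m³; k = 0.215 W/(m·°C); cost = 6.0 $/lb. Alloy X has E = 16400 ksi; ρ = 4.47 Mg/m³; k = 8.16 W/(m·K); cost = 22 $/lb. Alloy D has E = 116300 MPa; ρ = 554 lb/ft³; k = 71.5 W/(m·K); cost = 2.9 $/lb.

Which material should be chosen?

Screen on constraints: k ≥ 4.19 W/(m·K); cost ≤ 38 $/kg. Survivors: alloy R, alloy F, alloy D.
After converting to SI:
  alloy R: E = 376.4 GPa, ρ = 3830 kg/m³
  alloy F: E = 122.0 GPa, ρ = 8940 kg/m³
  alloy D: E = 116.3 GPa, ρ = 8874 kg/m³
  alloy R: M = 98.3 MN·m/kg
  alloy F: M = 13.6 MN·m/kg
  alloy D: M = 13.1 MN·m/kg
Alloy R has the largest M.

alloy R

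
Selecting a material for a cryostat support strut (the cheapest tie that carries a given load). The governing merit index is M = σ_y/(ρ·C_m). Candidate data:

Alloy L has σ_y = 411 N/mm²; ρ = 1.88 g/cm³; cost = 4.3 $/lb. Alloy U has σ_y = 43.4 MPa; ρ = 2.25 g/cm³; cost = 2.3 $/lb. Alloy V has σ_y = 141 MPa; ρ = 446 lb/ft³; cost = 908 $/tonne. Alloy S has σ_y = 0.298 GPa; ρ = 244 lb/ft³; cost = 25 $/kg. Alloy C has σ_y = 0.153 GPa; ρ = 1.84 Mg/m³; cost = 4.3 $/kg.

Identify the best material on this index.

alloy L

Putting every candidate on a common basis:
  alloy L: σ_y = 411.0 MPa, ρ = 1880 kg/m³, cost = 9.480 $/kg
  alloy U: σ_y = 43.40 MPa, ρ = 2250 kg/m³, cost = 5.071 $/kg
  alloy V: σ_y = 141.0 MPa, ρ = 7144 kg/m³, cost = 0.9080 $/kg
  alloy S: σ_y = 298.0 MPa, ρ = 3909 kg/m³, cost = 25.00 $/kg
  alloy C: σ_y = 153.0 MPa, ρ = 1840 kg/m³, cost = 4.300 $/kg
  alloy L: M = 23.1 kN·m per $
  alloy V: M = 21.7 kN·m per $
  alloy C: M = 19.3 kN·m per $
  alloy U: M = 3.80 kN·m per $
  alloy S: M = 3.05 kN·m per $
The maximum is for alloy L.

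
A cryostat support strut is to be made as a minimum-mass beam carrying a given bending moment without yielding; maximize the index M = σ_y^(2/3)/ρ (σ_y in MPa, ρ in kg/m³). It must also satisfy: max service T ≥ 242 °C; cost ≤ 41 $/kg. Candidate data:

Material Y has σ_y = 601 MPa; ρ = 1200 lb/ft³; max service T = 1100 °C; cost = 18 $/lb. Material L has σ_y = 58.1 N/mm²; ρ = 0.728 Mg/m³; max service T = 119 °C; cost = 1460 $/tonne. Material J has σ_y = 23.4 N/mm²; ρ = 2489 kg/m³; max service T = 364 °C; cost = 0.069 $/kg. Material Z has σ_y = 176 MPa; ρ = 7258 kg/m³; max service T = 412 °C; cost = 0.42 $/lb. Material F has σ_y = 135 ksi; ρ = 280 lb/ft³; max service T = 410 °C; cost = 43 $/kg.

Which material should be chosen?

material Z

Screen on constraints: max service T ≥ 242 °C; cost ≤ 41 $/kg. Survivors: material Y, material J, material Z.
After converting to SI:
  material Y: σ_y = 601.0 MPa, ρ = 19220 kg/m³
  material J: σ_y = 23.40 MPa, ρ = 2489 kg/m³
  material Z: σ_y = 176.0 MPa, ρ = 7258 kg/m³
  material Z: M = 4.33×10⁻³
  material Y: M = 3.70×10⁻³
  material J: M = 3.29×10⁻³
Material Z ranks first.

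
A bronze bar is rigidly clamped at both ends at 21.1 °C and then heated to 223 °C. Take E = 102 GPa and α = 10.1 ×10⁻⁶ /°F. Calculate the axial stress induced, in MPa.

α = 10.1×10⁻⁶/°F × 9/5 = 18.2×10⁻⁶/K.
ΔT = 201.9 K. Constrained thermal stress σ = E·α·ΔT = 102.0×10³ MPa × 18.2×10⁻⁶ × 201.9 = 374 MPa (compressive).

374 MPa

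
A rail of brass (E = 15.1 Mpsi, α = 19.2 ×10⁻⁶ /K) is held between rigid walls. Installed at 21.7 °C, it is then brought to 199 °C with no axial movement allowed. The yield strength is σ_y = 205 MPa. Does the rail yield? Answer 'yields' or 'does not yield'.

E = 15.1 Mpsi = 104.1 GPa.
ΔT = 177.3 K. Constrained thermal stress σ = E·α·ΔT = 104.1×10³ MPa × 19.2×10⁻⁶ × 177.3 = 354 MPa (compressive).
Compare to σ_y = 205 MPa: σ ≥ σ_y, so it yields.

yields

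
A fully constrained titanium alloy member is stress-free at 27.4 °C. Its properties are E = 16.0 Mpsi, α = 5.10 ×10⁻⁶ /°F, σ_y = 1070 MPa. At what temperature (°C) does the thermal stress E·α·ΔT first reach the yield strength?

1080 °C

E = 16.0 Mpsi = 110.3 GPa.
α = 5.10×10⁻⁶/°F × 9/5 = 9.18×10⁻⁶/K.
E·α·ΔT = 1070 MPa ⇒ ΔT = 1070 / (110.3×10³ × 9.18×10⁻⁶) = 1057 K.
T = 27.4 + 1057 = 1084 °C.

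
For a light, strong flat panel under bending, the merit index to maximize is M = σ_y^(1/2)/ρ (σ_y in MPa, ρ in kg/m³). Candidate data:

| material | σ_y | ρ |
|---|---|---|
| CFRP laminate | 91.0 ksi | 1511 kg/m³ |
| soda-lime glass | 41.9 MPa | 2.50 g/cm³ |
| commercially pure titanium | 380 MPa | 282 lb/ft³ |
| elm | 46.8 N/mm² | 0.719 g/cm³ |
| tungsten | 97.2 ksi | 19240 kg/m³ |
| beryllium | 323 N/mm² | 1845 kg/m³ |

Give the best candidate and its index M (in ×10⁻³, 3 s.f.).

CFRP laminate, M = 16.6×10⁻³

Normalizing units and computing the index:
  CFRP laminate: σ_y = 627.4 MPa, ρ = 1511 kg/m³
  soda-lime glass: σ_y = 41.90 MPa, ρ = 2500 kg/m³
  commercially pure titanium: σ_y = 380.0 MPa, ρ = 4517 kg/m³
  elm: σ_y = 46.80 MPa, ρ = 719.0 kg/m³
  tungsten: σ_y = 670.2 MPa, ρ = 19240 kg/m³
  beryllium: σ_y = 323.0 MPa, ρ = 1845 kg/m³
  CFRP laminate: M = 16.6×10⁻³
  beryllium: M = 9.74×10⁻³
  elm: M = 9.51×10⁻³
  commercially pure titanium: M = 4.32×10⁻³
  soda-lime glass: M = 2.59×10⁻³
  tungsten: M = 1.35×10⁻³
The maximum is for CFRP laminate.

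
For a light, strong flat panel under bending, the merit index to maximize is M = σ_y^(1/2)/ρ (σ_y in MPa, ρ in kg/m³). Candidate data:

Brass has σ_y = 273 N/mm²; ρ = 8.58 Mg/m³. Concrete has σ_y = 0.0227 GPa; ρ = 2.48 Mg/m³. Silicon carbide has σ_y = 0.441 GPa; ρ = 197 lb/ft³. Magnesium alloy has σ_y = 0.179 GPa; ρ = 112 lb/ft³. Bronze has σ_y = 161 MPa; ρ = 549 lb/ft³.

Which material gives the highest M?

magnesium alloy

In SI units:
  brass: σ_y = 273.0 MPa, ρ = 8580 kg/m³
  concrete: σ_y = 22.70 MPa, ρ = 2480 kg/m³
  silicon carbide: σ_y = 441.0 MPa, ρ = 3156 kg/m³
  magnesium alloy: σ_y = 179.0 MPa, ρ = 1794 kg/m³
  bronze: σ_y = 161.0 MPa, ρ = 8794 kg/m³
  magnesium alloy: M = 7.46×10⁻³
  silicon carbide: M = 6.65×10⁻³
  brass: M = 1.93×10⁻³
  concrete: M = 1.92×10⁻³
  bronze: M = 1.44×10⁻³
Highest index: magnesium alloy.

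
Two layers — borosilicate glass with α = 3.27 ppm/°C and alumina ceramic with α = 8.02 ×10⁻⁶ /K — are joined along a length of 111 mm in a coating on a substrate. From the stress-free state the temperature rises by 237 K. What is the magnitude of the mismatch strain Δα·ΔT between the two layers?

Δα = |3.27 − 8.02|×10⁻⁶/K = 4.75×10⁻⁶/K.
Mismatch strain = Δα·ΔT = 4.75×10⁻⁶ × 237.0 = 1.13×10⁻³.

1.13×10⁻³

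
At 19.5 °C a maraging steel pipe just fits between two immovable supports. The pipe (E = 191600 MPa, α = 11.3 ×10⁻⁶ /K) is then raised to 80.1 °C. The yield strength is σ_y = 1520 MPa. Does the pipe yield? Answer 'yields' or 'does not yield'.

E = 191600 MPa = 191.6 GPa.
ΔT = 60.60 K. Constrained thermal stress σ = E·α·ΔT = 191.6×10³ MPa × 11.3×10⁻⁶ × 60.60 = 131 MPa (compressive).
Compare to σ_y = 1520 MPa: σ < σ_y, so it does not yield.

does not yield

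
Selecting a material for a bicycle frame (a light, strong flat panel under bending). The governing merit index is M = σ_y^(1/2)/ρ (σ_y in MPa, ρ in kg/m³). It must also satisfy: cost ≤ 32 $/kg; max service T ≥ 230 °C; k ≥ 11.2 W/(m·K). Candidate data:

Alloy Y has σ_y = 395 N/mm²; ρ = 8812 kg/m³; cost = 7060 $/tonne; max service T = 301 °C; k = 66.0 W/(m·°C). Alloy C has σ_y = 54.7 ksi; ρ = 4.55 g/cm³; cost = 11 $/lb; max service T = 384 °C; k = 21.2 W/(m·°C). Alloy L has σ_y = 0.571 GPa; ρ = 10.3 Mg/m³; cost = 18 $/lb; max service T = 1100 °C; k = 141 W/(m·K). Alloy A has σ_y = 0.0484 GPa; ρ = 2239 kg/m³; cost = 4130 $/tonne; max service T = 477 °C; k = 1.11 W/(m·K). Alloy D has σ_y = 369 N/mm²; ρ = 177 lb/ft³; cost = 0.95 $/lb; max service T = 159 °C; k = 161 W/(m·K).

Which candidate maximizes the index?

alloy C

Screen on constraints: cost ≤ 32 $/kg; max service T ≥ 230 °C; k ≥ 11.2 W/(m·K). Survivors: alloy Y, alloy C.
After converting to SI:
  alloy Y: σ_y = 395.0 MPa, ρ = 8812 kg/m³
  alloy C: σ_y = 377.1 MPa, ρ = 4550 kg/m³
  alloy C: M = 4.27×10⁻³
  alloy Y: M = 2.26×10⁻³
Highest index: alloy C.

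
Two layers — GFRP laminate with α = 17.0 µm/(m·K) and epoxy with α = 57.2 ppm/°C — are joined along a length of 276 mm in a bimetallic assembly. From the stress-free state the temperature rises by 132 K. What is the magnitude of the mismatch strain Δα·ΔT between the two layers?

Δα = |17.0 − 57.2|×10⁻⁶/K = 40.2×10⁻⁶/K.
Mismatch strain = Δα·ΔT = 40.2×10⁻⁶ × 132.0 = 5.31×10⁻³.

5.31×10⁻³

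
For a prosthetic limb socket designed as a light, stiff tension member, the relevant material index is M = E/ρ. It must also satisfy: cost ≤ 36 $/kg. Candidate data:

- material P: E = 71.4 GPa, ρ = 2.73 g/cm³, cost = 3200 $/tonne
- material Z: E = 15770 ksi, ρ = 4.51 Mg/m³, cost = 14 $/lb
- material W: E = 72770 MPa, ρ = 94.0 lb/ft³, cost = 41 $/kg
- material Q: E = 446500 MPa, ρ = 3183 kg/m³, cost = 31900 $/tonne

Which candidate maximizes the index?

material Q

Screen on constraints: cost ≤ 36 $/kg. Survivors: material P, material Z, material Q.
Putting every candidate on a common basis:
  material P: E = 71.40 GPa, ρ = 2730 kg/m³
  material Z: E = 108.7 GPa, ρ = 4510 kg/m³
  material Q: E = 446.5 GPa, ρ = 3183 kg/m³
  material Q: M = 140 MN·m/kg
  material P: M = 26.2 MN·m/kg
  material Z: M = 24.1 MN·m/kg
Material Q ranks first.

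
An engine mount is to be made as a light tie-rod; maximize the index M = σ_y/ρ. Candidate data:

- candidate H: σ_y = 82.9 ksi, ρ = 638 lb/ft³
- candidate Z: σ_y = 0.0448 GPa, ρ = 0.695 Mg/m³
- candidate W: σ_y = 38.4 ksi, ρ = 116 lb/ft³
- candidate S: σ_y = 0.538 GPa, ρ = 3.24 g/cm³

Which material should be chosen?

Convert each candidate to consistent units, then evaluate M:
  candidate H: σ_y = 571.6 MPa, ρ = 10220 kg/m³
  candidate Z: σ_y = 44.80 MPa, ρ = 695.0 kg/m³
  candidate W: σ_y = 264.8 MPa, ρ = 1858 kg/m³
  candidate S: σ_y = 538.0 MPa, ρ = 3240 kg/m³
  candidate S: M = 166 kN·m/kg
  candidate W: M = 142 kN·m/kg
  candidate Z: M = 64.5 kN·m/kg
  candidate H: M = 55.9 kN·m/kg
The maximum is for candidate S.

candidate S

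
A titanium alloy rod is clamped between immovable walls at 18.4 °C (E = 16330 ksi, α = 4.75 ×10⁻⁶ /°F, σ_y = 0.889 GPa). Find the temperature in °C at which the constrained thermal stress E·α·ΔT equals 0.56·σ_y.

536 °C

E = 16330 ksi = 112.6 GPa.
α = 4.75×10⁻⁶/°F × 9/5 = 8.55×10⁻⁶/K.
σ_y = 0.889 GPa = 889.0 MPa.
E·α·ΔT = 497.8 MPa ⇒ ΔT = 497.8 / (112.6×10³ × 8.55×10⁻⁶) = 517.2 K.
T = 18.4 + 517.2 = 535.6 °C.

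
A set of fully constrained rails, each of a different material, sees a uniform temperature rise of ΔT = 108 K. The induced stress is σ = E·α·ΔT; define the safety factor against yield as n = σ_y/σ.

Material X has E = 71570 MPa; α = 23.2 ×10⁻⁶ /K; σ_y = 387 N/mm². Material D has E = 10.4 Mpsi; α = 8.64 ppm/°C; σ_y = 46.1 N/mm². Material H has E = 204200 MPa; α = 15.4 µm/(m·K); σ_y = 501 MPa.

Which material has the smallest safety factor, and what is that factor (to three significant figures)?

material D, n = 0.689

With everything in SI (GPa, ×10⁻⁶/K, MPa):
  material X: E = 71.57, α = 23.2, σ_y = 387.0 → σ = 179 MPa, n = 2.16
  material D: E = 71.71, α = 8.64, σ_y = 46.10 → σ = 66.9 MPa, n = 0.689
  material H: E = 204.2, α = 15.4, σ_y = 501.0 → σ = 340 MPa, n = 1.48
The minimum is material D at n = 0.689.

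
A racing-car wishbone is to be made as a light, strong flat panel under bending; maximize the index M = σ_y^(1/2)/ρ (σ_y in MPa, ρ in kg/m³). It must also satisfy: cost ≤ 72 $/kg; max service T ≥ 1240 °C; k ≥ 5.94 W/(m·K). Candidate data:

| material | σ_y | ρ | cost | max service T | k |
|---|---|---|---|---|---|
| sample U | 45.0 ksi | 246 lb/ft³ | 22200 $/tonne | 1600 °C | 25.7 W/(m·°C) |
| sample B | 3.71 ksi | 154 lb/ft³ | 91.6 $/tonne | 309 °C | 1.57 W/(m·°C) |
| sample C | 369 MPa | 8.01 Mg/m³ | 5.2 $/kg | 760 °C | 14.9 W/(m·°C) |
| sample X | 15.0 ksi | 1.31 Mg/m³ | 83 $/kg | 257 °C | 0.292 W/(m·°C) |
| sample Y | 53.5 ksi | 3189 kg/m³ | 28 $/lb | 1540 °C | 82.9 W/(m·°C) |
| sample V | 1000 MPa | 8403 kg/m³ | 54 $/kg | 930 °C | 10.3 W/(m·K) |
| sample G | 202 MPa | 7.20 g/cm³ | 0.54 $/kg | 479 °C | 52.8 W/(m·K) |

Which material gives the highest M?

Screen on constraints: cost ≤ 72 $/kg; max service T ≥ 1240 °C; k ≥ 5.94 W/(m·K). Survivors: sample U, sample Y.
After converting to SI:
  sample U: σ_y = 310.3 MPa, ρ = 3941 kg/m³
  sample Y: σ_y = 368.9 MPa, ρ = 3189 kg/m³
  sample Y: M = 6.02×10⁻³
  sample U: M = 4.47×10⁻³
Highest index: sample Y.

sample Y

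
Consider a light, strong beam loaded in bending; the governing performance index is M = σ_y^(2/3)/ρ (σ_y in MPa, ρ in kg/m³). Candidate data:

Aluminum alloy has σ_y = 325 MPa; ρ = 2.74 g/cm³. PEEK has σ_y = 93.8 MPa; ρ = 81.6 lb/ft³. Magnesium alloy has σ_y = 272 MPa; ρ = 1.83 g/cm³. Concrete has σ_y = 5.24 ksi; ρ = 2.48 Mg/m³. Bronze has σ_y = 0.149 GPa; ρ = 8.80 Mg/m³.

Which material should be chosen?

In SI units:
  aluminum alloy: σ_y = 325.0 MPa, ρ = 2740 kg/m³
  PEEK: σ_y = 93.80 MPa, ρ = 1307 kg/m³
  magnesium alloy: σ_y = 272.0 MPa, ρ = 1830 kg/m³
  concrete: σ_y = 36.13 MPa, ρ = 2480 kg/m³
  bronze: σ_y = 149.0 MPa, ρ = 8800 kg/m³
  magnesium alloy: M = 22.9×10⁻³
  aluminum alloy: M = 17.3×10⁻³
  PEEK: M = 15.8×10⁻³
  concrete: M = 4.41×10⁻³
  bronze: M = 3.19×10⁻³
The maximum is for magnesium alloy.

magnesium alloy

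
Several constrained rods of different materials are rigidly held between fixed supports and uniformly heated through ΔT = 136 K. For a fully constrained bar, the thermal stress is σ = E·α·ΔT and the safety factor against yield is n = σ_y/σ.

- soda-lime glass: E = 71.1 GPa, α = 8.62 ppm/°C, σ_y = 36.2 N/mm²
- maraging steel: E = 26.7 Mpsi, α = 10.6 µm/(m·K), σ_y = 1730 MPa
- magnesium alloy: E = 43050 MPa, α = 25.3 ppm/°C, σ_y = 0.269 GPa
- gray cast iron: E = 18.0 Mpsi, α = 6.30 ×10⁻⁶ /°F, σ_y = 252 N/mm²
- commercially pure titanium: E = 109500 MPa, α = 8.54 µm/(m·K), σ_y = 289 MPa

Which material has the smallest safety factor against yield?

In consistent units (E in GPa, α in ×10⁻⁶/K, σ_y in MPa):
  soda-lime glass: E = 71.10, α = 8.62, σ_y = 36.20 → σ = 83.4 MPa, n = 0.434
  maraging steel: E = 184.1, α = 10.6, σ_y = 1730 → σ = 265 MPa, n = 6.52
  magnesium alloy: E = 43.05, α = 25.3, σ_y = 269.0 → σ = 148 MPa, n = 1.82
  gray cast iron: E = 124.1, α = 11.3, σ_y = 252.0 → σ = 191 MPa, n = 1.32
  commercially pure titanium: E = 109.5, α = 8.54, σ_y = 289.0 → σ = 127 MPa, n = 2.27
Soda-lime glass has the lowest safety factor, n = 0.434.

soda-lime glass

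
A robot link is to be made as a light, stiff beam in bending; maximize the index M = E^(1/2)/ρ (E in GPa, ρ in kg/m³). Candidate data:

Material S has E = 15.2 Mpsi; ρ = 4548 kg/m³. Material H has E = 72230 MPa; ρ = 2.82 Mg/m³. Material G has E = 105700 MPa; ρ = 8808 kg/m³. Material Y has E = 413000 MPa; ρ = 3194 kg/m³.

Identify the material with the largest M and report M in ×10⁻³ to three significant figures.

material Y, M = 6.36×10⁻³

Normalizing units and computing the index:
  material S: E = 104.8 GPa, ρ = 4548 kg/m³
  material H: E = 72.23 GPa, ρ = 2820 kg/m³
  material G: E = 105.7 GPa, ρ = 8808 kg/m³
  material Y: E = 413.0 GPa, ρ = 3194 kg/m³
  material Y: M = 6.36×10⁻³
  material H: M = 3.01×10⁻³
  material S: M = 2.25×10⁻³
  material G: M = 1.17×10⁻³
Highest index: material Y.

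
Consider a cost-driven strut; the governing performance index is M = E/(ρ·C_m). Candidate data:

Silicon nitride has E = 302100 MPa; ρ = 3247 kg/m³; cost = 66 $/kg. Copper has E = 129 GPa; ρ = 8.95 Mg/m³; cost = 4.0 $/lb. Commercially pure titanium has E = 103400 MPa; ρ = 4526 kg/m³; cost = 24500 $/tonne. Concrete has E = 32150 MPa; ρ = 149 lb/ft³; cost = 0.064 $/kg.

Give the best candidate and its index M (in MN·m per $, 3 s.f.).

In SI units:
  silicon nitride: E = 302.1 GPa, ρ = 3247 kg/m³, cost = 66.00 $/kg
  copper: E = 129.0 GPa, ρ = 8950 kg/m³, cost = 8.818 $/kg
  commercially pure titanium: E = 103.4 GPa, ρ = 4526 kg/m³, cost = 24.50 $/kg
  concrete: E = 32.15 GPa, ρ = 2387 kg/m³, cost = 0.06400 $/kg
  concrete: M = 210 MN·m per $
  copper: M = 1.63 MN·m per $
  silicon nitride: M = 1.41 MN·m per $
  commercially pure titanium: M = 0.932 MN·m per $
The maximum is for concrete.

concrete, M = 210 MN·m per $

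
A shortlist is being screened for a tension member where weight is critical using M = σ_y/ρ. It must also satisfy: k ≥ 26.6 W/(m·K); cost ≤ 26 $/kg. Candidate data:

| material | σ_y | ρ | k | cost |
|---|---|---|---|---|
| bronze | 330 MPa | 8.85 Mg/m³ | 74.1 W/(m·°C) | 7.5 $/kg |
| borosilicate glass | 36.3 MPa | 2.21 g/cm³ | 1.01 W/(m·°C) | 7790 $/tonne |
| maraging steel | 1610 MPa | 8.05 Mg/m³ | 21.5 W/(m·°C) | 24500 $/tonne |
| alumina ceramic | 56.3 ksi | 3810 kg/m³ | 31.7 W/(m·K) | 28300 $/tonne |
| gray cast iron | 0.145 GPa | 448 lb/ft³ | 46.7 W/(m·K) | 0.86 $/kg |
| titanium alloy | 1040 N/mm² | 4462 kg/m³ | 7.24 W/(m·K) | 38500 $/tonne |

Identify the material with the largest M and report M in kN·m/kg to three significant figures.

Screen on constraints: k ≥ 26.6 W/(m·K); cost ≤ 26 $/kg. Survivors: bronze, gray cast iron.
Convert each candidate to consistent units, then evaluate M:
  bronze: σ_y = 330.0 MPa, ρ = 8850 kg/m³
  gray cast iron: σ_y = 145.0 MPa, ρ = 7176 kg/m³
  bronze: M = 37.3 kN·m/kg
  gray cast iron: M = 20.2 kN·m/kg
Bronze has the largest M.

bronze, M = 37.3 kN·m/kg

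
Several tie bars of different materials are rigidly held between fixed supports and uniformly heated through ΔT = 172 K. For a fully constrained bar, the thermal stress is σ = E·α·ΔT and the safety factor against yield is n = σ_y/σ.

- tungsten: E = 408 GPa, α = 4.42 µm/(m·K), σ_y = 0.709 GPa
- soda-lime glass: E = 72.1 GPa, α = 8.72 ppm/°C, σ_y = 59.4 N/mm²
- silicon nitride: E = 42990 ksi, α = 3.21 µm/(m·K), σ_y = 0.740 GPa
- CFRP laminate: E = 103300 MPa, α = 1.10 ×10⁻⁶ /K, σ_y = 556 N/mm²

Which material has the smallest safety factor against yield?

Converting E to GPa, α to ×10⁻⁶/K, σ_y to MPa, then σ and n for each:
  tungsten: E = 408.0, α = 4.42, σ_y = 709.0 → σ = 310 MPa, n = 2.29
  soda-lime glass: E = 72.10, α = 8.72, σ_y = 59.40 → σ = 108 MPa, n = 0.549
  silicon nitride: E = 296.4, α = 3.21, σ_y = 740.0 → σ = 164 MPa, n = 4.52
  CFRP laminate: E = 103.3, α = 1.10, σ_y = 556.0 → σ = 19.5 MPa, n = 28.4
Soda-lime glass has the lowest safety factor, n = 0.549.

soda-lime glass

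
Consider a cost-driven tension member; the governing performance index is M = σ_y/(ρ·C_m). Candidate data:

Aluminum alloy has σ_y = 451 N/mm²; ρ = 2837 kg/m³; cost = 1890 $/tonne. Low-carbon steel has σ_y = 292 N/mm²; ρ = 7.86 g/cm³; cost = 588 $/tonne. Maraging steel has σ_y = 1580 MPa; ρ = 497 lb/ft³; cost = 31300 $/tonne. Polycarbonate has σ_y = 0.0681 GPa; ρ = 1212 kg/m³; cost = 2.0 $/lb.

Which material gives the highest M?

aluminum alloy

Putting every candidate on a common basis:
  aluminum alloy: σ_y = 451.0 MPa, ρ = 2837 kg/m³, cost = 1.890 $/kg
  low-carbon steel: σ_y = 292.0 MPa, ρ = 7860 kg/m³, cost = 0.5880 $/kg
  maraging steel: σ_y = 1580 MPa, ρ = 7961 kg/m³, cost = 31.30 $/kg
  polycarbonate: σ_y = 68.10 MPa, ρ = 1212 kg/m³, cost = 4.409 $/kg
  aluminum alloy: M = 84.1 kN·m per $
  low-carbon steel: M = 63.2 kN·m per $
  polycarbonate: M = 12.7 kN·m per $
  maraging steel: M = 6.34 kN·m per $
The maximum is for aluminum alloy.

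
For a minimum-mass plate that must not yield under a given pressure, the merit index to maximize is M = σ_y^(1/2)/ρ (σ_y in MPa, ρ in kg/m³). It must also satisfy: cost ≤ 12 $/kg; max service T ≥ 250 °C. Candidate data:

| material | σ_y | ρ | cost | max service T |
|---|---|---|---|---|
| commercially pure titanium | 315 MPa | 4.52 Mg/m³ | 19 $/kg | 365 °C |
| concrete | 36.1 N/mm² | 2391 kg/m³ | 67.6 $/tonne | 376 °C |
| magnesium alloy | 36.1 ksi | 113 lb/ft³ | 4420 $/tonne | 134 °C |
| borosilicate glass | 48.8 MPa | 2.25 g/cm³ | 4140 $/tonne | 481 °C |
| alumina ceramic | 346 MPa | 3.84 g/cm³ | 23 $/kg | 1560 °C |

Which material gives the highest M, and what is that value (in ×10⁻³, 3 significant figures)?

Screen on constraints: cost ≤ 12 $/kg; max service T ≥ 250 °C. Survivors: concrete, borosilicate glass.
Convert each candidate to consistent units, then evaluate M:
  concrete: σ_y = 36.10 MPa, ρ = 2391 kg/m³
  borosilicate glass: σ_y = 48.80 MPa, ρ = 2250 kg/m³
  borosilicate glass: M = 3.10×10⁻³
  concrete: M = 2.51×10⁻³
Borosilicate glass has the largest M.

borosilicate glass, M = 3.10×10⁻³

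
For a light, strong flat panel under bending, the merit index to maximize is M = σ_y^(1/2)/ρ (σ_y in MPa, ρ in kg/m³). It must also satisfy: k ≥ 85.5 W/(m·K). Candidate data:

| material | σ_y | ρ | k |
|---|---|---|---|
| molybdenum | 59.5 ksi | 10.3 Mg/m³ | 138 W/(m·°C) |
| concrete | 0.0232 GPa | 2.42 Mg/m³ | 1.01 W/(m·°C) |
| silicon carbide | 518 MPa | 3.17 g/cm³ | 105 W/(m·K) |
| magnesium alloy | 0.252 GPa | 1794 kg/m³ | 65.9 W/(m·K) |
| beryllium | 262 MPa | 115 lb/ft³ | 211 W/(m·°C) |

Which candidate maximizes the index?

Screen on constraints: k ≥ 85.5 W/(m·K). Survivors: molybdenum, silicon carbide, beryllium.
Putting every candidate on a common basis:
  molybdenum: σ_y = 410.2 MPa, ρ = 10300 kg/m³
  silicon carbide: σ_y = 518.0 MPa, ρ = 3170 kg/m³
  beryllium: σ_y = 262.0 MPa, ρ = 1842 kg/m³
  beryllium: M = 8.79×10⁻³
  silicon carbide: M = 7.18×10⁻³
  molybdenum: M = 1.97×10⁻³
Beryllium has the largest M.

beryllium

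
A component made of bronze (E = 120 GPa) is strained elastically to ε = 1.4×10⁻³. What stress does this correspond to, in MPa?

168 MPa

σ = E·ε = 120000 MPa × 1.4×10⁻³ = 168 MPa.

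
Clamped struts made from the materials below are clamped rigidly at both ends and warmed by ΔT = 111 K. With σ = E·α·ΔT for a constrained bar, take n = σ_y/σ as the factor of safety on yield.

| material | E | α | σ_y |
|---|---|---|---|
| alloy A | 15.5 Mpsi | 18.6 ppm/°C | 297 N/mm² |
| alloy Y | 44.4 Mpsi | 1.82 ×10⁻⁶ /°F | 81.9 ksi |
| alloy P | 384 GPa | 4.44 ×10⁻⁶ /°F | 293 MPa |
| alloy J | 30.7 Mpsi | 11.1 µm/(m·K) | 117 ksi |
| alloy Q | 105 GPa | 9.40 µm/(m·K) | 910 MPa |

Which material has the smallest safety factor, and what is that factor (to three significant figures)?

alloy P, n = 0.860

In consistent units (E in GPa, α in ×10⁻⁶/K, σ_y in MPa):
  alloy A: E = 106.9, α = 18.6, σ_y = 297.0 → σ = 221 MPa, n = 1.35
  alloy Y: E = 306.1, α = 3.28, σ_y = 564.7 → σ = 111 MPa, n = 5.07
  alloy P: E = 384.0, α = 7.99, σ_y = 293.0 → σ = 341 MPa, n = 0.860
  alloy J: E = 211.7, α = 11.1, σ_y = 806.7 → σ = 261 MPa, n = 3.09
  alloy Q: E = 105.0, α = 9.40, σ_y = 910.0 → σ = 110 MPa, n = 8.31
Smallest n: alloy P with n = 0.860.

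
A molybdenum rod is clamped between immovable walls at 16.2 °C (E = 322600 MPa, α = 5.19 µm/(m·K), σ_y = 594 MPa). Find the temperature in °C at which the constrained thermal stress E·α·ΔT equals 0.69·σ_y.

261 °C

E = 322600 MPa = 322.6 GPa.
E·α·ΔT = 409.9 MPa ⇒ ΔT = 409.9 / (322.6×10³ × 5.19×10⁻⁶) = 244.8 K.
T = 16.2 + 244.8 = 261.0 °C.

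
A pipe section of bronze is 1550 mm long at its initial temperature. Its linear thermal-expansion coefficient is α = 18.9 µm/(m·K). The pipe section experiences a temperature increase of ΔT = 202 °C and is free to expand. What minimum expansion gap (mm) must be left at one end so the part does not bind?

ΔL = α·L₀·ΔT = 18.9×10⁻⁶ × 1550 mm × 202.0 K = 5.92 mm.

5.92 mm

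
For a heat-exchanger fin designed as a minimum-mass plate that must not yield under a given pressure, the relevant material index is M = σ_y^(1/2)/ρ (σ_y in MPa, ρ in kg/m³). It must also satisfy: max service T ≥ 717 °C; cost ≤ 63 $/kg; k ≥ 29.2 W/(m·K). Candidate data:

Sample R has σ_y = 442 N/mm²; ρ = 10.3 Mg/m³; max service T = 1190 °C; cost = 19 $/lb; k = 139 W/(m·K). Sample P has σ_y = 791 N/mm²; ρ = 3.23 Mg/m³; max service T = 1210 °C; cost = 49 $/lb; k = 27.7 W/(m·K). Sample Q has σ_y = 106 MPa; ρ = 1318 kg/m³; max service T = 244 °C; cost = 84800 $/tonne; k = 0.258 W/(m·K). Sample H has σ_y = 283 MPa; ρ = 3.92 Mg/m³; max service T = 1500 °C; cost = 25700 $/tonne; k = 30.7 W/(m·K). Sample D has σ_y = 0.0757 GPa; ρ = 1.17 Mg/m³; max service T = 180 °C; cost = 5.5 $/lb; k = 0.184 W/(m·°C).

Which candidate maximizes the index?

Screen on constraints: max service T ≥ 717 °C; cost ≤ 63 $/kg; k ≥ 29.2 W/(m·K). Survivors: sample R, sample H.
In SI units:
  sample R: σ_y = 442.0 MPa, ρ = 10300 kg/m³
  sample H: σ_y = 283.0 MPa, ρ = 3920 kg/m³
  sample H: M = 4.29×10⁻³
  sample R: M = 2.04×10⁻³
Sample H ranks first.

sample H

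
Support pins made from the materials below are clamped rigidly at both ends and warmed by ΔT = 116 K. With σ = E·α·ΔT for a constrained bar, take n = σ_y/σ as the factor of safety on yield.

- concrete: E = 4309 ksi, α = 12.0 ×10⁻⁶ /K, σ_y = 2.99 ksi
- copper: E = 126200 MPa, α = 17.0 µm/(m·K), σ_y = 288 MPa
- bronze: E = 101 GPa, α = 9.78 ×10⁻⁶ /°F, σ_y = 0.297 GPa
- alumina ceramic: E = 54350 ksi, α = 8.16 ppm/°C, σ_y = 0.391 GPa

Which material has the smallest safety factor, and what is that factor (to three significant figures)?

Per material, after unit conversion:
  concrete: E = 29.71, α = 12.0, σ_y = 20.62 → σ = 41.4 MPa, n = 0.498
  copper: E = 126.2, α = 17.0, σ_y = 288.0 → σ = 249 MPa, n = 1.16
  bronze: E = 101.0, α = 17.6, σ_y = 297.0 → σ = 206 MPa, n = 1.44
  alumina ceramic: E = 374.7, α = 8.16, σ_y = 391.0 → σ = 355 MPa, n = 1.10
The minimum is concrete at n = 0.498.

concrete, n = 0.498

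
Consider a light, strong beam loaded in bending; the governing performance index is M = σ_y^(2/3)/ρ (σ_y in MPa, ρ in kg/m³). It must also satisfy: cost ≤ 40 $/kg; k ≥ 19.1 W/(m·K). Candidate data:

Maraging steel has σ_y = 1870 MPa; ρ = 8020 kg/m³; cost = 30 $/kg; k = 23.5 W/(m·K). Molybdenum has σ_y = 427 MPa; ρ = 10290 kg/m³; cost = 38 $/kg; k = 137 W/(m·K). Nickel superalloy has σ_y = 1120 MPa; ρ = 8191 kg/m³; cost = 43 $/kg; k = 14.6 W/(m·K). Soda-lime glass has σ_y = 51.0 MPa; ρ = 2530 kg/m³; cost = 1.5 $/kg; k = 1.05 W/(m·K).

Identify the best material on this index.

maraging steel

Screen on constraints: cost ≤ 40 $/kg; k ≥ 19.1 W/(m·K). Survivors: maraging steel, molybdenum.
Per-candidate index values:
  maraging steel: M = 18.9×10⁻³
  molybdenum: M = 5.51×10⁻³
Maraging steel ranks first.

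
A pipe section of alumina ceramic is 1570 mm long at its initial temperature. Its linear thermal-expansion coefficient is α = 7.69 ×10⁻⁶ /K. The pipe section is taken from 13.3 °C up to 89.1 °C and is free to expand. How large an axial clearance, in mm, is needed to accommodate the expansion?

ΔT = 89.1 − 13.3 = 75.80 K.
ΔL = α·L₀·ΔT = 7.69×10⁻⁶ × 1570 mm × 75.80 K = 0.915 mm.

0.915 mm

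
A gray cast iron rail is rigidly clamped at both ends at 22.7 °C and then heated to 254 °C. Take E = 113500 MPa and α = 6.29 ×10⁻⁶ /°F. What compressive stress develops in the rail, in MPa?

297 MPa

E = 113500 MPa = 113.5 GPa.
α = 6.29×10⁻⁶/°F × 9/5 = 11.3×10⁻⁶/K.
ΔT = 231.3 K. Constrained thermal stress σ = E·α·ΔT = 113.5×10³ MPa × 11.3×10⁻⁶ × 231.3 = 297 MPa (compressive).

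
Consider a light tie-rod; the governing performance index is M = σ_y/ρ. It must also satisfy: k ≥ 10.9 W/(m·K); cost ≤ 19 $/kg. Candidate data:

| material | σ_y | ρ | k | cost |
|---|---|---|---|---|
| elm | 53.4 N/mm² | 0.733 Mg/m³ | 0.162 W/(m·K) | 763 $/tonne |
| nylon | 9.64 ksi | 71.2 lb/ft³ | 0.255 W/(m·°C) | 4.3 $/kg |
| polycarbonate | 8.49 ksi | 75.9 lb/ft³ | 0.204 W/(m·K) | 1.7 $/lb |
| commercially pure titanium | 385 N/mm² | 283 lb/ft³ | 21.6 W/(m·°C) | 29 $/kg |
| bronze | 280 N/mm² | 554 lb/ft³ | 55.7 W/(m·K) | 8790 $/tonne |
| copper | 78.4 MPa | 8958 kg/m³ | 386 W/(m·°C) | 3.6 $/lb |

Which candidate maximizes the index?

Screen on constraints: k ≥ 10.9 W/(m·K); cost ≤ 19 $/kg. Survivors: bronze, copper.
Convert each candidate to consistent units, then evaluate M:
  bronze: σ_y = 280.0 MPa, ρ = 8874 kg/m³
  copper: σ_y = 78.40 MPa, ρ = 8958 kg/m³
  bronze: M = 31.6 kN·m/kg
  copper: M = 8.75 kN·m/kg
Bronze has the largest M.

bronze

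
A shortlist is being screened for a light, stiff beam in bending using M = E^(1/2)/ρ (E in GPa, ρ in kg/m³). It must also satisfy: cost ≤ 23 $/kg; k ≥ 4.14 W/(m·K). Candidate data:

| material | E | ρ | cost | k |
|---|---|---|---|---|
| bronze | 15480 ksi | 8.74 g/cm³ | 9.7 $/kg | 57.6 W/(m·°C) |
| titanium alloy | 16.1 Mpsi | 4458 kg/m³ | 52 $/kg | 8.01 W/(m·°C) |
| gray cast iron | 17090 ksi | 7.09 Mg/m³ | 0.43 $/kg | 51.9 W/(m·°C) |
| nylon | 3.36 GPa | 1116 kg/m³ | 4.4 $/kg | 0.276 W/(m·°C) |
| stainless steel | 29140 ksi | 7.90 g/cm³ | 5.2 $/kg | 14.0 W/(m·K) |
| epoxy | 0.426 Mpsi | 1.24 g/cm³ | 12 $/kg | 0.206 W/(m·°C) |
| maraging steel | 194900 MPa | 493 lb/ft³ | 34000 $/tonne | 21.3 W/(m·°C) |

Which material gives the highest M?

stainless steel

Screen on constraints: cost ≤ 23 $/kg; k ≥ 4.14 W/(m·K). Survivors: bronze, gray cast iron, stainless steel.
Normalizing units and computing the index:
  bronze: E = 106.7 GPa, ρ = 8740 kg/m³
  gray cast iron: E = 117.8 GPa, ρ = 7090 kg/m³
  stainless steel: E = 200.9 GPa, ρ = 7900 kg/m³
  stainless steel: M = 1.79×10⁻³
  gray cast iron: M = 1.53×10⁻³
  bronze: M = 1.18×10⁻³
Stainless steel ranks first.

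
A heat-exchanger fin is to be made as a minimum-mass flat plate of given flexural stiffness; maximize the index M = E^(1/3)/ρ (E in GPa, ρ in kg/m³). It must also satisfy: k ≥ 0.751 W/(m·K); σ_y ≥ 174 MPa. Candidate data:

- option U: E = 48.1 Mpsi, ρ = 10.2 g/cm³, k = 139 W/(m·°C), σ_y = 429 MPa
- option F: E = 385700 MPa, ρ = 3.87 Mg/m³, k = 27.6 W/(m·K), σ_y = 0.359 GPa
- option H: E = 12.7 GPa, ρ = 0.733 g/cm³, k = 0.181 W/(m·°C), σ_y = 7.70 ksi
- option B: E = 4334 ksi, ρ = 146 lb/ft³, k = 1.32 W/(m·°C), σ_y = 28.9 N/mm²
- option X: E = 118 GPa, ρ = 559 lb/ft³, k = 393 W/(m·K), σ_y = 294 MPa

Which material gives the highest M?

option F

Screen on constraints: k ≥ 0.751 W/(m·K); σ_y ≥ 174 MPa. Survivors: option U, option F, option X.
In SI units:
  option U: E = 331.6 GPa, ρ = 10200 kg/m³
  option F: E = 385.7 GPa, ρ = 3870 kg/m³
  option X: E = 118.0 GPa, ρ = 8954 kg/m³
  option F: M = 1.88×10⁻³
  option U: M = 0.679×10⁻³
  option X: M = 0.548×10⁻³
Option F has the largest M.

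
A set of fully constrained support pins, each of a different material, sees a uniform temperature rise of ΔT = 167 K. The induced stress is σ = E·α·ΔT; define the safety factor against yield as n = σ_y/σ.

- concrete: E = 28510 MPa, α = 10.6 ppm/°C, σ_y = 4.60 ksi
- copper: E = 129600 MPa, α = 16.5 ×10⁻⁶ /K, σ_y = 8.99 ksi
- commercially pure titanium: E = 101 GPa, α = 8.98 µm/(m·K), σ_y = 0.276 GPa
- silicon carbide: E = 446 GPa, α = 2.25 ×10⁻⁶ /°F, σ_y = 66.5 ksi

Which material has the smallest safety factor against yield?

copper

Per material, after unit conversion:
  concrete: E = 28.51, α = 10.6, σ_y = 31.72 → σ = 50.5 MPa, n = 0.628
  copper: E = 129.6, α = 16.5, σ_y = 61.98 → σ = 357 MPa, n = 0.174
  commercially pure titanium: E = 101.0, α = 8.98, σ_y = 276.0 → σ = 151 MPa, n = 1.82
  silicon carbide: E = 446.0, α = 4.05, σ_y = 458.5 → σ = 302 MPa, n = 1.52
The minimum is copper at n = 0.174.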